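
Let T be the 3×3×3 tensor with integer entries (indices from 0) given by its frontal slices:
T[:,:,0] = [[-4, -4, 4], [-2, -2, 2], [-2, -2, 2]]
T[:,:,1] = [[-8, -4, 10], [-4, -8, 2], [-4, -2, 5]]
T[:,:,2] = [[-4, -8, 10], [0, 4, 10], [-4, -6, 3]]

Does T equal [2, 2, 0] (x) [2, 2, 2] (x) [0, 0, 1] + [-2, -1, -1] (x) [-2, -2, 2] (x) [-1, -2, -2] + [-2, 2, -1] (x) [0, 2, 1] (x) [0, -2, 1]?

No

Reconstruct entry (0,1,1) from the claimed factors: Σₗ aₗ[0]bₗ[1]cₗ[1] = (2)·(2)·(0) + (-2)·(-2)·(-2) + (-2)·(2)·(-2) = 0, but T[0,1,1] = -4. The claim is false.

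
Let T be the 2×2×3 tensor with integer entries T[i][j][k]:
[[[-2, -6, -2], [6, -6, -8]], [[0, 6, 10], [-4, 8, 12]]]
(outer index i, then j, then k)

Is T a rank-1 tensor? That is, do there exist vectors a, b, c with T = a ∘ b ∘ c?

The mode-3 unfolding of T (rows indexed by k, columns by (i,j) = (0,0), (0,1), (1,0), (1,1)) is [[-2, 6, 0, -4], [-6, -6, 6, 8], [-2, -8, 10, 12]].
There the 3×3 minor on rows k ∈ {0, 1, 2}, columns (i,j) ∈ {(0,0), (0,1), (1,0)} is det [[-2, 6, 0], [-6, -6, 6], [-2, -8, 10]] = 312 ≠ 0, so this unfolding has rank ≥ 3; CP rank is at least every unfolding rank, so rank(T) ≥ 3.
In particular rank(T) ≥ 3 > 1, so T is not rank-1.

No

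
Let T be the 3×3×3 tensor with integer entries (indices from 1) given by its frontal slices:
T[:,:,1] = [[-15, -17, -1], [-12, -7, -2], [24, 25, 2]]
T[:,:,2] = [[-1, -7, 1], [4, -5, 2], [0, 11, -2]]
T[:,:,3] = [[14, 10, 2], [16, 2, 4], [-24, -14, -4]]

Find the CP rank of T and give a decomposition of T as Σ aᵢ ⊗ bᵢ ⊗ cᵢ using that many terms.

rank(T) = 2

Lower bound: in the mode-3 unfolding of T (rows indexed by k, columns by (i,j)) the 2×2 minor on rows k ∈ {1, 2}, columns (i,j) ∈ {(1,1), (1,2)} is det [[-15, -17], [-1, -7]] = 88 ≠ 0, so that unfolding has rank ≥ 2 and hence rank(T) ≥ 2 (CP rank is at least every unfolding rank, though it can be larger).
Upper bound: with S_k = T[:,:,k], the two rank-1 terms a₁b₁ᵀ, a₂b₂ᵀ are the rank-1 members of the pencil x·S₁ + y·S₂.
The 2×2 minor of x·S₁ + y·S₂ on rows {1,2}, columns {1,2} is −99·x² + 66·xy + 33·y² = (-33)·(x − y)(3·x + y), vanishing at (x:y) = (1:1) and (1:-3).
M₁ = S₁ + S₂ = [[-16, -24, 0], [-8, -12, 0], [24, 36, 0]] = (-4)·(2, 1, -3)(2, 3, 0)ᵀ and M₂ = S₁ − 3·S₂ = [[-12, 4, -4], [-24, 8, -8], [24, -8, 8]] = (-4)·(1, 2, -2)(3, -1, 1)ᵀ, so take a₁ = (2, 1, -3), b₁ = (2, 3, 0), a₂ = (1, 2, -2), b₂ = (3, -1, 1).
Each slice is an integer combination of E₁ = a₁b₁ᵀ and E₂ = a₂b₂ᵀ: S₁ = −3·E₁ − E₂, S₂ = −E₁ + E₂, S₃ = 2·E₁ + 2·E₂; reading off coefficients, c₁ = (-3, -1, 2) and c₂ = (-1, 1, 2).
Hence T = (2, 1, -3) ⊗ (2, 3, 0) ⊗ (-3, -1, 2) + (1, 2, -2) ⊗ (3, -1, 1) ⊗ (-1, 1, 2), so rank(T) ≤ 2.
These bounds meet, so rank(T) = 2.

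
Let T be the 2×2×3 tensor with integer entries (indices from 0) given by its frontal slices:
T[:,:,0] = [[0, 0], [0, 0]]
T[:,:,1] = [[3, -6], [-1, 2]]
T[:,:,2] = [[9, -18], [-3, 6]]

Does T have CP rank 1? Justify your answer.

If T = a ⊗ b ⊗ c then every fibre of T is a multiple of the corresponding factor, so read the factors off the fibres through the nonzero entry T[0,0,1] = 3.
The mode-1 fibre T[:,0,1] = [3, -1] gives a = [3, -1] (primitive direction); the mode-2 fibre T[0,:,1] = [3, -6] gives b = [1, -2]; then c[k] = T[0,0,k] / (a[0]·b[0]) = [0, 3, 9] / 3 = [0, 1, 3].
Expanding [3, -1] ⊗ [1, -2] ⊗ [0, 1, 3] reproduces all 12 entries of T, so T = [3, -1] ⊗ [1, -2] ⊗ [0, 1, 3] and rank(T) ≤ 1.
Equivalently every frontal slice T[:,:,k] is c[k] times the rank-1 matrix [3, -1] ⊗ [1, -2]. So T has rank 1 (it is nonzero).

Yes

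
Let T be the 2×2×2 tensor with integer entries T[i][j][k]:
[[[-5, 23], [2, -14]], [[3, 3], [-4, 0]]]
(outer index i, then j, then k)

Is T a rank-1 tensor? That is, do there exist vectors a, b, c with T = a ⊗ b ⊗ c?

No

The mode-1 unfolding of T (rows indexed by i, columns by (j,k) = (0,0), (0,1), (1,0), (1,1)) is [[-5, 23, 2, -14], [3, 3, -4, 0]].
There the 2×2 minor on rows i ∈ {0, 1}, columns (j,k) ∈ {(0,0), (0,1)} is det [[-5, 23], [3, 3]] = -84 ≠ 0, so this unfolding has rank ≥ 2; CP rank is at least every unfolding rank, so rank(T) ≥ 2.
In particular rank(T) ≥ 2 > 1, so T is not rank-1.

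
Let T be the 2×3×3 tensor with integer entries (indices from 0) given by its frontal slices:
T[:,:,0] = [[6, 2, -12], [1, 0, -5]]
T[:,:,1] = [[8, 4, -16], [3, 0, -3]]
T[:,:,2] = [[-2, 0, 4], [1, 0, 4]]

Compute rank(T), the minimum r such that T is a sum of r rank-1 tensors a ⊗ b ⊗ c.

3

Lower bound: the mode-3 unfolding of T (rows indexed by k, columns by (i,j) = (0,0), (0,1), (0,2), (1,0), (1,1), (1,2)) is [[6, 2, -12, 1, 0, -5], [8, 4, -16, 3, 0, -3], [-2, 0, 4, 1, 0, 4]].
There the 3×3 minor on rows k ∈ {0, 1, 2}, columns (i,j) ∈ {(0,0), (0,1), (1,0)} is det [[6, 2, 1], [8, 4, 3], [-2, 0, 1]] = 4 ≠ 0, so this unfolding has rank ≥ 3; CP rank is at least every unfolding rank, so rank(T) ≥ 3. (This is only a lower bound: in general the CP rank may exceed every unfolding rank, so we still need to exhibit 3 rank-1 terms summing to T.)
Upper bound: T is a sum of 3 rank-1 terms, T = [0, 1] ⊗ [1, 0, 1] ⊗ [-1, 1, 2] + [1, 0] ⊗ [1, 1, -2] ⊗ [2, 4, 0] + [2, 1] ⊗ [1, 0, -2] ⊗ [2, 2, -1] (one valid choice — decompositions are not unique — normalised so each a, b is primitive with positive first nonzero entry; check it by expanding all entries), so rank(T) ≤ 3.
These bounds meet, so rank(T) = 3.
Check entry T[1,1,1] = 0: (1)·(0)·(1) + (0)·(1)·(4) + (1)·(0)·(2) = 0.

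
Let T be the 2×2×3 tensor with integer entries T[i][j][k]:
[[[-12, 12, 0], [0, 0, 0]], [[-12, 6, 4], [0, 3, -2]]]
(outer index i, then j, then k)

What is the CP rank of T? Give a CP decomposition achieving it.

rank(T) = 2

Lower bound: the mode-3 unfolding of T (rows indexed by k, columns by (i,j) = (0,0), (0,1), (1,0), (1,1)) is [[-12, 0, -12, 0], [12, 0, 6, 3], [0, 0, 4, -2]].
There the 2×2 minor on rows k ∈ {0, 1}, columns (i,j) ∈ {(0,0), (1,0)} is det [[-12, -12], [12, 6]] = 72 ≠ 0, so this unfolding has rank ≥ 2; CP rank is at least every unfolding rank, so rank(T) ≥ 2. (Unfolding ranks only ever bound the CP rank from below — rank(T) can be strictly larger than all of them — so the matching upper bound has to come from an explicit 2-term decomposition.)
Upper bound — finding two terms. Write S_k = T[:,:,k] for the frontal slices: S₀ = [[-12, 0], [-12, 0]], S₁ = [[12, 0], [6, 3]], S₂ = [[0, 0], [4, -2]].
If T = a₁ (x) b₁ (x) c₁ + a₂ (x) b₂ (x) c₂ then each S_k = c₁[k]·a₁b₁ᵀ + c₂[k]·a₂b₂ᵀ. S₀ and S₁ are linearly independent, so a₁b₁ᵀ and a₂b₂ᵀ must span the same plane of matrices: they are the rank-1 matrices of the form x·S₀ + y·S₁.
det(x·S₀ + y·S₁) is −36·xy + 36·y² = (-36)·(x − y)(y), vanishing at (x:y) = (1:1) and (1:0).
M₁ = S₀ + S₁ = [[0, 0], [-6, 3]] = (-3)·[0, 1][2, -1]ᵀ and M₂ = S₀ = [[-12, 0], [-12, 0]] = (-12)·[1, 1][1, 0]ᵀ, so take a₁ = [0, 1], b₁ = [2, -1], a₂ = [1, 1], b₂ = [1, 0].
Each slice is an integer combination of E₁ = a₁b₁ᵀ and E₂ = a₂b₂ᵀ: S₀ = −12·E₂, S₁ = −3·E₁ + 12·E₂, S₂ = 2·E₁; reading off coefficients, c₁ = [0, -3, 2] and c₂ = [-12, 12, 0].
Hence T = [0, 1] (x) [2, -1] (x) [0, -3, 2] + [1, 1] (x) [1, 0] (x) [-12, 12, 0], so rank(T) ≤ 2.
These bounds meet, so rank(T) = 2.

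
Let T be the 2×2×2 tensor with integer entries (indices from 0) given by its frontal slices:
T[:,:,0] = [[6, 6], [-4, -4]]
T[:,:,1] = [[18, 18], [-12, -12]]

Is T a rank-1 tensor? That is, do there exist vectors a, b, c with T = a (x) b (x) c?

If T = a (x) b (x) c then every fibre of T is a multiple of the corresponding factor, so read the factors off the fibres through the nonzero entry T[0,0,0] = 6.
The mode-1 fibre T[:,0,0] = [6, -4] gives a = [3, -2] (primitive direction); the mode-2 fibre T[0,:,0] = [6, 6] gives b = [1, 1]; then c[k] = T[0,0,k] / (a[0]·b[0]) = [6, 18] / 3 = [2, 6].
Expanding [3, -2] (x) [1, 1] (x) [2, 6] reproduces all 8 entries of T, so T = [3, -2] (x) [1, 1] (x) [2, 6] and rank(T) ≤ 1.
Equivalently every frontal slice T[:,:,k] is c[k] times the rank-1 matrix [3, -2] (x) [1, 1]. So T has rank 1 (it is nonzero).

Yes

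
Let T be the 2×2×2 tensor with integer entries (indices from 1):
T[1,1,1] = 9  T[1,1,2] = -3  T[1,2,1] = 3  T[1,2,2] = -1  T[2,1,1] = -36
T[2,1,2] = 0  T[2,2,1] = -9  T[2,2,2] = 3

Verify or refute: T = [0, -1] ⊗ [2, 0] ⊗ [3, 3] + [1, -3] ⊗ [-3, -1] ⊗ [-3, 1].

Reconstruct entry (2,1,1) from the claimed factors: Σₗ aₗ[2]bₗ[1]cₗ[1] = (-1)·(2)·(3) + (-3)·(-3)·(-3) = -33, but T[2,1,1] = -36. The claim is false.

No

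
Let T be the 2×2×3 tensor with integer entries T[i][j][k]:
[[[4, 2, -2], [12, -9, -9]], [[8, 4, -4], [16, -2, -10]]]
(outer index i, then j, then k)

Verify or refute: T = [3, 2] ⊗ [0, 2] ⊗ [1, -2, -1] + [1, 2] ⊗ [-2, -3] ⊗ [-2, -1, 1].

Reconstruct entrywise from the claimed factors. For example, T[1,1,1] = -2 and Σₗ aₗ[1]bₗ[1]cₗ[1] = (2)·(2)·(-2) + (2)·(-3)·(-1) = -2; checking all 12 entries, every one matches. The claim holds.

Yes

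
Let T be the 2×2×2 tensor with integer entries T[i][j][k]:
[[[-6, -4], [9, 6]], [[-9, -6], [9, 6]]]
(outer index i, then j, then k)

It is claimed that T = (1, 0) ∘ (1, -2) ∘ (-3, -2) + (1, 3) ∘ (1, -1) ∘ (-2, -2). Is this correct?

No

Reconstruct entry (0,0,0) from the claimed factors: Σₗ aₗ[0]bₗ[0]cₗ[0] = (1)·(1)·(-3) + (1)·(1)·(-2) = -5, but T[0,0,0] = -6. The claim is false.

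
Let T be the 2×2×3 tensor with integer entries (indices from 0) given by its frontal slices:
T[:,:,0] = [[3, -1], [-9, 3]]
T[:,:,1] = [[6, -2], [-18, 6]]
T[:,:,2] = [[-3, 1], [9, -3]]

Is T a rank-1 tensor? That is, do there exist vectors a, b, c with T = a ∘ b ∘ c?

Yes

If T = a ∘ b ∘ c then every fibre of T is a multiple of the corresponding factor, so read the factors off the fibres through the nonzero entry T[0,0,0] = 3.
The mode-1 fibre T[:,0,0] = [3, -9] gives a = (1, -3) (primitive direction); the mode-2 fibre T[0,:,0] = [3, -1] gives b = (3, -1); then c[k] = T[0,0,k] / (a[0]·b[0]) = [3, 6, -3] / 3 = (1, 2, -1).
Expanding (1, -3) ∘ (3, -1) ∘ (1, 2, -1) reproduces all 12 entries of T, so T = (1, -3) ∘ (3, -1) ∘ (1, 2, -1) and rank(T) ≤ 1.
Equivalently every frontal slice T[:,:,k] is c[k] times the rank-1 matrix (1, -3) ∘ (3, -1). So T has rank 1 (it is nonzero).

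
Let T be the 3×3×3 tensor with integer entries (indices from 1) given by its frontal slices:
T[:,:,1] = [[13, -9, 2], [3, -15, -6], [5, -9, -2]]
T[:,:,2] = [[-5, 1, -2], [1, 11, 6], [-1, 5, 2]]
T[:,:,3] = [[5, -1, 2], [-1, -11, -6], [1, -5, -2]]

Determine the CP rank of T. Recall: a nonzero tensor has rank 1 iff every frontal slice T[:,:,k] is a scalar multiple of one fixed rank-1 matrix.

2

Lower bound: the mode-1 unfolding of T (rows indexed by i, columns by (j,k) = (1,1), (1,2), (1,3), (2,1), (2,2), (2,3), (3,1), (3,2), (3,3)) is [[13, -5, 5, -9, 1, -1, 2, -2, 2], [3, 1, -1, -15, 11, -11, -6, 6, -6], [5, -1, 1, -9, 5, -5, -2, 2, -2]].
There the 2×2 minor on rows i ∈ {1, 2}, columns (j,k) ∈ {(1,1), (1,2)} is det [[13, -5], [3, 1]] = 28 ≠ 0, so this unfolding has rank ≥ 2; CP rank is at least every unfolding rank, so rank(T) ≥ 2. (Unfolding ranks only ever bound the CP rank from below — rank(T) can be strictly larger than all of them — so the matching upper bound has to come from an explicit 2-term decomposition.)
Upper bound — finding two terms. Write S_k = T[:,:,k] for the frontal slices: S₁ = [[13, -9, 2], [3, -15, -6], [5, -9, -2]], S₂ = [[-5, 1, -2], [1, 11, 6], [-1, 5, 2]], S₃ = [[5, -1, 2], [-1, -11, -6], [1, -5, -2]].
If T = a₁ ∘ b₁ ∘ c₁ + a₂ ∘ b₂ ∘ c₂ then each S_k = c₁[k]·a₁b₁ᵀ + c₂[k]·a₂b₂ᵀ. S₁ and S₂ are linearly independent, so a₁b₁ᵀ and a₂b₂ᵀ must span the same plane of matrices: they are the rank-1 matrices of the form x·S₁ + y·S₂.
The 2×2 minor of x·S₁ + y·S₂ on rows {1,2}, columns {1,2} is −168·x² + 224·xy − 56·y² = (-56)·(3·x − y)(x − y), vanishing at (x:y) = (1:3) and (1:1).
M₁ = S₁ + 3·S₂ = [[-2, -6, -4], [6, 18, 12], [2, 6, 4]] = (-2)·[1, -3, -1][1, 3, 2]ᵀ and M₂ = S₁ + S₂ = [[8, -8, 0], [4, -4, 0], [4, -4, 0]] = 4·[2, 1, 1][1, -1, 0]ᵀ, so take a₁ = [1, -3, -1], b₁ = [1, 3, 2], a₂ = [2, 1, 1], b₂ = [1, -1, 0].
Each slice is an integer combination of E₁ = a₁b₁ᵀ and E₂ = a₂b₂ᵀ: S₁ = E₁ + 6·E₂, S₂ = −E₁ − 2·E₂, S₃ = E₁ + 2·E₂; reading off coefficients, c₁ = [1, -1, 1] and c₂ = [6, -2, 2].
Hence T = [1, -3, -1] ∘ [1, 3, 2] ∘ [1, -1, 1] + [2, 1, 1] ∘ [1, -1, 0] ∘ [6, -2, 2], so rank(T) ≤ 2.
These bounds meet, so rank(T) = 2.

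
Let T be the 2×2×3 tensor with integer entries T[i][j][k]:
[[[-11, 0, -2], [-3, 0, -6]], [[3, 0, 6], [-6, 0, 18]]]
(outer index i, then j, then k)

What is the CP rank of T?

2

Lower bound: the mode-2 unfolding of T (rows indexed by j, columns by (i,k) = (0,0), (0,1), (0,2), (1,0), (1,1), (1,2)) is [[-11, 0, -2, 3, 0, 6], [-3, 0, -6, -6, 0, 18]].
There the 2×2 minor on rows j ∈ {0, 1}, columns (i,k) ∈ {(0,0), (0,2)} is det [[-11, -2], [-3, -6]] = 60 ≠ 0, so this unfolding has rank ≥ 2; CP rank is at least every unfolding rank, so rank(T) ≥ 2. (Flattening ranks never certify an upper bound on CP rank; for that we must actually write T with 2 rank-1 terms.)
Upper bound — finding two terms. Write S_k = T[:,:,k] for the frontal slices: S₀ = [[-11, -3], [3, -6]], S₁ = [[0, 0], [0, 0]], S₂ = [[-2, -6], [6, 18]].
If T = a₁ (x) b₁ (x) c₁ + a₂ (x) b₂ (x) c₂ then each S_k = c₁[k]·a₁b₁ᵀ + c₂[k]·a₂b₂ᵀ. S₀ and S₂ are linearly independent, so a₁b₁ᵀ and a₂b₂ᵀ must span the same plane of matrices: they are the rank-1 matrices of the form x·S₀ + y·S₂.
det(x·S₀ + y·S₂) is 75·x² − 150·xy = 75·(x − 2·y)(x), vanishing at (x:y) = (2:1) and (0:1).
M₁ = 2·S₀ + S₂ = [[-24, -12], [12, 6]] = (-6)·[2, -1][2, 1]ᵀ and M₂ = S₂ = [[-2, -6], [6, 18]] = (-2)·[1, -3][1, 3]ᵀ, so take a₁ = [2, -1], b₁ = [2, 1], a₂ = [1, -3], b₂ = [1, 3].
Each slice is an integer combination of E₁ = a₁b₁ᵀ and E₂ = a₂b₂ᵀ: S₀ = −3·E₁ + E₂, S₁ = 0, S₂ = −2·E₂; reading off coefficients, c₁ = [-3, 0, 0] and c₂ = [1, 0, -2].
Hence T = [2, -1] (x) [2, 1] (x) [-3, 0, 0] + [1, -3] (x) [1, 3] (x) [1, 0, -2], so rank(T) ≤ 2.
These bounds meet, so rank(T) = 2.
Check entry T[1,1,2] = 18: (-1)·(1)·(0) + (-3)·(3)·(-2) = 18.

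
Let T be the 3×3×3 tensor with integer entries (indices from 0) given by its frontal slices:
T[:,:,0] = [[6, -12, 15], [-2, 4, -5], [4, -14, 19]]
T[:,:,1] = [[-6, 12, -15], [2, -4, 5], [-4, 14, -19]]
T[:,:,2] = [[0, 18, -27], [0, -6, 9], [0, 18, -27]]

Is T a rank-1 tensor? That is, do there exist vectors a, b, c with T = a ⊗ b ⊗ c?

No

The mode-1 unfolding of T (rows indexed by i, columns by (j,k) = (0,0), (0,1), (0,2), (1,0), (1,1), (1,2), (2,0), (2,1), (2,2)) is [[6, -6, 0, -12, 12, 18, 15, -15, -27], [-2, 2, 0, 4, -4, -6, -5, 5, 9], [4, -4, 0, -14, 14, 18, 19, -19, -27]].
There the 2×2 minor on rows i ∈ {0, 2}, columns (j,k) ∈ {(0,0), (1,0)} is det [[6, -12], [4, -14]] = -36 ≠ 0, so this unfolding has rank ≥ 2; CP rank is at least every unfolding rank, so rank(T) ≥ 2.
In particular rank(T) ≥ 2 > 1, so T is not rank-1.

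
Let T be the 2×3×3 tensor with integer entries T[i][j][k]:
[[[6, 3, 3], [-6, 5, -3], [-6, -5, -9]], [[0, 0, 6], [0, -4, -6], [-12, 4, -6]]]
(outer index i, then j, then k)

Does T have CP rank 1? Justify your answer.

No

The mode-3 unfolding of T (rows indexed by k, columns by (i,j) = (0,0), (0,1), (0,2), (1,0), (1,1), (1,2)) is [[6, -6, -6, 0, 0, -12], [3, 5, -5, 0, -4, 4], [3, -3, -9, 6, -6, -6]].
There the 3×3 minor on rows k ∈ {0, 1, 2}, columns (i,j) ∈ {(0,0), (0,1), (0,2)} is det [[6, -6, -6], [3, 5, -5], [3, -3, -9]] = -288 ≠ 0, so this unfolding has rank ≥ 3; CP rank is at least every unfolding rank, so rank(T) ≥ 3.
In particular rank(T) ≥ 3 > 1, so T is not rank-1.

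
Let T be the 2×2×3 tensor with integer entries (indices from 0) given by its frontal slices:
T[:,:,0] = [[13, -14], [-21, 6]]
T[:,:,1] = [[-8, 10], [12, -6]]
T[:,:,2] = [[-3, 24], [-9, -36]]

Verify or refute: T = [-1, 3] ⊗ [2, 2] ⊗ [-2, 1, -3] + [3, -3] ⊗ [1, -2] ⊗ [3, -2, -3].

Yes

Reconstruct entrywise from the claimed factors. For example, T[0,0,2] = -3 and Σₗ aₗ[0]bₗ[0]cₗ[2] = (-1)·(2)·(-3) + (3)·(1)·(-3) = -3; checking all 12 entries, every one matches. The claim holds.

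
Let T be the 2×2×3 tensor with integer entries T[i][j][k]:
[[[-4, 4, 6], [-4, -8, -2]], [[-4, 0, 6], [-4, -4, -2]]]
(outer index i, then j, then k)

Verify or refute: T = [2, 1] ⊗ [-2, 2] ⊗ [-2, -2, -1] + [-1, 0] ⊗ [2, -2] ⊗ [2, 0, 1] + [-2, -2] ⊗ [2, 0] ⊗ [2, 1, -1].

Yes

Reconstruct entrywise from the claimed factors. For example, T[1,0,0] = -4 and Σₗ aₗ[1]bₗ[0]cₗ[0] = (1)·(-2)·(-2) + (0)·(2)·(2) + (-2)·(2)·(2) = -4; checking all 12 entries, every one matches. The claim holds.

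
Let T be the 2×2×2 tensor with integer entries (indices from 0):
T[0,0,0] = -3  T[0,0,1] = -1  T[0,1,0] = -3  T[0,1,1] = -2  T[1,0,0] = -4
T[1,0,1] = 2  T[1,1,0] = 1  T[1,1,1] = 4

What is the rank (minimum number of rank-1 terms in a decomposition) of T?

2

Lower bound: the mode-3 unfolding of T (rows indexed by k, columns by (i,j) = (0,0), (0,1), (1,0), (1,1)) is [[-3, -3, -4, 1], [-1, -2, 2, 4]].
There the 2×2 minor on rows k ∈ {0, 1}, columns (i,j) ∈ {(0,0), (0,1)} is det [[-3, -3], [-1, -2]] = 3 ≠ 0, so this unfolding has rank ≥ 2; CP rank is at least every unfolding rank, so rank(T) ≥ 2. (This is only a lower bound: in general the CP rank may exceed every unfolding rank, so we still need to exhibit 2 rank-1 terms summing to T.)
Upper bound — finding two terms. Write S_k = T[:,:,k] for the frontal slices: S₀ = [[-3, -3], [-4, 1]], S₁ = [[-1, -2], [2, 4]].
If T = a₁ ⊗ b₁ ⊗ c₁ + a₂ ⊗ b₂ ⊗ c₂ then each S_k = c₁[k]·a₁b₁ᵀ + c₂[k]·a₂b₂ᵀ. S₀ and S₁ are linearly independent, so a₁b₁ᵀ and a₂b₂ᵀ must span the same plane of matrices: they are the rank-1 matrices of the form x·S₀ + y·S₁.
det(x·S₀ + y·S₁) is −15·x² − 15·xy = (-15)·(x + y)(x), vanishing at (x:y) = (1:-1) and (0:1).
M₁ = S₀ − S₁ = [[-2, -1], [-6, -3]] = −(1, 3)(2, 1)ᵀ and M₂ = S₁ = [[-1, -2], [2, 4]] = −(1, -2)(1, 2)ᵀ, so take a₁ = (1, 3), b₁ = (2, 1), a₂ = (1, -2), b₂ = (1, 2).
Each slice is an integer combination of E₁ = a₁b₁ᵀ and E₂ = a₂b₂ᵀ: S₀ = −E₁ − E₂, S₁ = −E₂; reading off coefficients, c₁ = (-1, 0) and c₂ = (-1, -1).
Hence T = (1, 3) ⊗ (2, 1) ⊗ (-1, 0) + (1, -2) ⊗ (1, 2) ⊗ (-1, -1), so rank(T) ≤ 2.
These bounds meet, so rank(T) = 2.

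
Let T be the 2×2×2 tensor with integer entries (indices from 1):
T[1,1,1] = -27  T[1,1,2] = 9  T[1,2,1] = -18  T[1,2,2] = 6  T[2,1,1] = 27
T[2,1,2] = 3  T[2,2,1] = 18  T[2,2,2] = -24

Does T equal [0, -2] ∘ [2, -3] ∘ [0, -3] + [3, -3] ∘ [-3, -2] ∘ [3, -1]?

Yes

Reconstruct entrywise from the claimed factors. For example, T[2,1,2] = 3 and Σₗ aₗ[2]bₗ[1]cₗ[2] = (-2)·(2)·(-3) + (-3)·(-3)·(-1) = 3; checking all 8 entries, every one matches. The claim holds.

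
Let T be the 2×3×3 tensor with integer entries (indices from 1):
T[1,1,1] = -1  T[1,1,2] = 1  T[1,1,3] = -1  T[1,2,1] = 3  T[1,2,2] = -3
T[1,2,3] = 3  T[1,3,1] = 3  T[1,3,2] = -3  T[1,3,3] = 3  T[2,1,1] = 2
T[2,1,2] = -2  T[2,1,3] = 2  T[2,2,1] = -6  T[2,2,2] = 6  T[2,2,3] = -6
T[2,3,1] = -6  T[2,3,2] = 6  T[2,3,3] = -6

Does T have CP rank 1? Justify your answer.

The mode-1 fibre T[:,1,1] = [-1, 2] gives a = [1, -2] (primitive direction); the mode-2 fibre T[1,:,1] = [-1, 3, 3] gives b = [1, -3, -3]; then c[k] = T[1,1,k] / (a[1]·b[1]) = [-1, 1, -1] / 1 = [-1, 1, -1].
Expanding [1, -2] (x) [1, -3, -3] (x) [-1, 1, -1] reproduces all 18 entries of T, so T = [1, -2] (x) [1, -3, -3] (x) [-1, 1, -1] and rank(T) ≤ 1.
Equivalently every frontal slice T[:,:,k] is c[k] times the rank-1 matrix [1, -2] (x) [1, -3, -3]. So T has rank 1 (it is nonzero).

Yes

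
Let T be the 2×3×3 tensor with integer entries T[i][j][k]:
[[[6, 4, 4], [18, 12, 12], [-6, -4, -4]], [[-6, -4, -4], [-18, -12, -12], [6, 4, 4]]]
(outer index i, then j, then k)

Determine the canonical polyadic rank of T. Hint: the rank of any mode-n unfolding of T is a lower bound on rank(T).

1

Lower bound: T ≠ 0 (e.g. T[0,0,0] = 6), so rank(T) ≥ 1.
Upper bound: the mode-1 fibre T[:,0,0] = [6, -6] gives a = (1, -1) (primitive direction); the mode-2 fibre T[0,:,0] = [6, 18, -6] gives b = (1, 3, -1); then c[k] = T[0,0,k] / (a[0]·b[0]) = [6, 4, 4] / 1 = (6, 4, 4).
Expanding (1, -1) ⊗ (1, 3, -1) ⊗ (6, 4, 4) reproduces all 18 entries of T, so T = (1, -1) ⊗ (1, 3, -1) ⊗ (6, 4, 4) and rank(T) ≤ 1.
These bounds meet, so rank(T) = 1.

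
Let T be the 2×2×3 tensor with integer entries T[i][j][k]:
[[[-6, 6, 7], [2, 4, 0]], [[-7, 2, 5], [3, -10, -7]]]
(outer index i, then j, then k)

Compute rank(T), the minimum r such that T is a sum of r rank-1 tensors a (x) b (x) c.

3

Lower bound: the mode-3 unfolding of T (rows indexed by k, columns by (i,j) = (0,0), (0,1), (1,0), (1,1)) is [[-6, 2, -7, 3], [6, 4, 2, -10], [7, 0, 5, -7]].
There the 3×3 minor on rows k ∈ {0, 1, 2}, columns (i,j) ∈ {(0,0), (0,1), (1,0)} is det [[-6, 2, -7], [6, 4, 2], [7, 0, 5]] = 44 ≠ 0, so this unfolding has rank ≥ 3; CP rank is at least every unfolding rank, so rank(T) ≥ 3. (This is only a lower bound: in general the CP rank may exceed every unfolding rank, so we still need to exhibit 3 rank-1 terms summing to T.)
Upper bound: T is a sum of 3 rank-1 terms, T = [1, -2] (x) [1, 2] (x) [0, 2, 1] + [1, 1] (x) [2, -1] (x) [-4, 4, 4] + [2, 1] (x) [1, -1] (x) [1, -2, -1] (written with every a and b primitive with positive leading entry and the scale carried by c; CP decompositions are not unique, and this one is verified by expanding entrywise), so rank(T) ≤ 3.
These bounds meet, so rank(T) = 3.
Check entry T[1,0,1] = 2: (-2)·(1)·(2) + (1)·(2)·(4) + (1)·(1)·(-2) = 2.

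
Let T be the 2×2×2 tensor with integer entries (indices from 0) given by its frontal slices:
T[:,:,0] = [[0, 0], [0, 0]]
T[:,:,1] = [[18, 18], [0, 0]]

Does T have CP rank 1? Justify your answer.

The mode-1 fibre T[:,0,1] = [18, 0] gives a = (1, 0) (primitive direction); the mode-2 fibre T[0,:,1] = [18, 18] gives b = (1, 1); then c[k] = T[0,0,k] / (a[0]·b[0]) = [0, 18] / 1 = (0, 18).
Expanding (1, 0) (x) (1, 1) (x) (0, 18) reproduces all 8 entries of T, so T = (1, 0) (x) (1, 1) (x) (0, 18) and rank(T) ≤ 1.
Equivalently every frontal slice T[:,:,k] is c[k] times the rank-1 matrix (1, 0) (x) (1, 1). So T has rank 1 (it is nonzero).

Yes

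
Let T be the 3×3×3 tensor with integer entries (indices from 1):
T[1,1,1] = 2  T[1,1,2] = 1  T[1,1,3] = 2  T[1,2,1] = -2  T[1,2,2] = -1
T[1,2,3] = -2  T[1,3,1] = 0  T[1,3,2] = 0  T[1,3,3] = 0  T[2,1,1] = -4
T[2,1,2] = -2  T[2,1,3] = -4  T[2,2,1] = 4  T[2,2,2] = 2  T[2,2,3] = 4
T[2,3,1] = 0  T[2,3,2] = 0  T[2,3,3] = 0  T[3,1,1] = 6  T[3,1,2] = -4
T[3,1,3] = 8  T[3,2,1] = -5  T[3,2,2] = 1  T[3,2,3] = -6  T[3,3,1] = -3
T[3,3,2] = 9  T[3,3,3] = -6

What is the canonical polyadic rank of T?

Lower bound: in the mode-2 unfolding of T (rows indexed by j, columns by (i,k)) the 2×2 minor on rows j ∈ {1, 2}, columns (i,k) ∈ {(1,1), (3,1)} is det [[2, 6], [-2, -5]] = 2 ≠ 0, so that unfolding has rank ≥ 2 and hence rank(T) ≥ 2 (CP rank is at least every unfolding rank, though it can be larger).
Upper bound: with S_k = T[:,:,k], the two rank-1 terms a₁b₁ᵀ, a₂b₂ᵀ are the rank-1 members of the pencil x·S₁ + y·S₂.
The 2×2 minor of x·S₁ + y·S₂ on rows {1,3}, columns {1,2} is 2·x² − 5·xy − 3·y² = (x − 3·y)(2·x + y), vanishing at (x:y) = (3:1) and (1:-2).
M₁ = 3·S₁ + S₂ = [[7, -7, 0], [-14, 14, 0], [14, -14, 0]] = 7·[1, -2, 2][1, -1, 0]ᵀ and M₂ = S₁ − 2·S₂ = [[0, 0, 0], [0, 0, 0], [14, -7, -21]] = 7·[0, 0, 1][2, -1, -3]ᵀ, so take a₁ = [1, -2, 2], b₁ = [1, -1, 0], a₂ = [0, 0, 1], b₂ = [2, -1, -3].
Each slice is an integer combination of E₁ = a₁b₁ᵀ and E₂ = a₂b₂ᵀ: S₁ = 2·E₁ + E₂, S₂ = E₁ − 3·E₂, S₃ = 2·E₁ + 2·E₂; reading off coefficients, c₁ = [2, 1, 2] and c₂ = [1, -3, 2].
Hence T = [1, -2, 2] ⊗ [1, -1, 0] ⊗ [2, 1, 2] + [0, 0, 1] ⊗ [2, -1, -3] ⊗ [1, -3, 2], so rank(T) ≤ 2.
These bounds meet, so rank(T) = 2.

2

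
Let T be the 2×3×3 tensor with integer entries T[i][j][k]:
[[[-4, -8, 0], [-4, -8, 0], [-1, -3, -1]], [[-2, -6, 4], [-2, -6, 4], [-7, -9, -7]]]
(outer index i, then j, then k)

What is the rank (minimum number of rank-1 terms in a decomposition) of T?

Lower bound: in the mode-3 unfolding of T (rows indexed by k, columns by (i,j)) the 3×3 minor on rows k ∈ {0, 1, 2}, columns (i,j) ∈ {(0,0), (0,2), (1,0)} is det [[-4, -1, -2], [-8, -3, -6], [0, -1, 4]] = 24 ≠ 0, so that unfolding has rank ≥ 3 and hence rank(T) ≥ 3 (CP rank is at least every unfolding rank, though it can be larger).
Upper bound: T is a sum of 3 rank-1 terms, T = [0, 1] ⊗ [1, 1, -2] ⊗ [2, 2, 4] + [1, -1] ⊗ [0, 0, 1] ⊗ [1, 1, -1] + [1, 1] ⊗ [2, 2, 1] ⊗ [-2, -4, 0] (one valid choice — decompositions are not unique — normalised so each a, b is primitive with positive first nonzero entry; check it by expanding all entries), so rank(T) ≤ 3.
These bounds meet, so rank(T) = 3.

3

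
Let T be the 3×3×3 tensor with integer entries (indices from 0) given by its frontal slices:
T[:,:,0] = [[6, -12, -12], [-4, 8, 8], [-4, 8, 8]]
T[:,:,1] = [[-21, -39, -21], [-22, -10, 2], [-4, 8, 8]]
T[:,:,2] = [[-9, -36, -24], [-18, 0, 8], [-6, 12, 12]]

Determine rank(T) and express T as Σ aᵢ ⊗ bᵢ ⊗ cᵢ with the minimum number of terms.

rank(T) = 2

Lower bound: the mode-1 unfolding of T (rows indexed by i, columns by (j,k) = (0,0), (0,1), (0,2), (1,0), (1,1), (1,2), (2,0), (2,1), (2,2)) is [[6, -21, -9, -12, -39, -36, -12, -21, -24], [-4, -22, -18, 8, -10, 0, 8, 2, 8], [-4, -4, -6, 8, 8, 12, 8, 8, 12]].
There the 2×2 minor on rows i ∈ {0, 1}, columns (j,k) ∈ {(0,0), (0,1)} is det [[6, -21], [-4, -22]] = -216 ≠ 0, so this unfolding has rank ≥ 2; CP rank is at least every unfolding rank, so rank(T) ≥ 2. (Flattening ranks never certify an upper bound on CP rank; for that we must actually write T with 2 rank-1 terms.)
Upper bound — finding two terms. Write S_k = T[:,:,k] for the frontal slices: S₀ = [[6, -12, -12], [-4, 8, 8], [-4, 8, 8]], S₁ = [[-21, -39, -21], [-22, -10, 2], [-4, 8, 8]], S₂ = [[-9, -36, -24], [-18, 0, 8], [-6, 12, 12]].
If T = a₁ ⊗ b₁ ⊗ c₁ + a₂ ⊗ b₂ ⊗ c₂ then each S_k = c₁[k]·a₁b₁ᵀ + c₂[k]·a₂b₂ᵀ. S₀ and S₁ are linearly independent, so a₁b₁ᵀ and a₂b₂ᵀ must span the same plane of matrices: they are the rank-1 matrices of the form x·S₀ + y·S₁.
The 2×2 minor of x·S₀ + y·S₁ on rows {0,1}, columns {0,1} is −648·xy − 648·y² = (-648)·(y)(x + y), vanishing at (x:y) = (1:0) and (1:-1).
M₁ = S₀ = [[6, -12, -12], [-4, 8, 8], [-4, 8, 8]] = 2·[3, -2, -2][1, -2, -2]ᵀ and M₂ = S₀ − S₁ = [[27, 27, 9], [18, 18, 6], [0, 0, 0]] = 3·[3, 2, 0][3, 3, 1]ᵀ, so take a₁ = [3, -2, -2], b₁ = [1, -2, -2], a₂ = [3, 2, 0], b₂ = [3, 3, 1].
Each slice is an integer combination of E₁ = a₁b₁ᵀ and E₂ = a₂b₂ᵀ: S₀ = 2·E₁, S₁ = 2·E₁ − 3·E₂, S₂ = 3·E₁ − 2·E₂; reading off coefficients, c₁ = [2, 2, 3] and c₂ = [0, -3, -2].
Hence T = [3, -2, -2] ⊗ [1, -2, -2] ⊗ [2, 2, 3] + [3, 2, 0] ⊗ [3, 3, 1] ⊗ [0, -3, -2], so rank(T) ≤ 2.
These bounds meet, so rank(T) = 2.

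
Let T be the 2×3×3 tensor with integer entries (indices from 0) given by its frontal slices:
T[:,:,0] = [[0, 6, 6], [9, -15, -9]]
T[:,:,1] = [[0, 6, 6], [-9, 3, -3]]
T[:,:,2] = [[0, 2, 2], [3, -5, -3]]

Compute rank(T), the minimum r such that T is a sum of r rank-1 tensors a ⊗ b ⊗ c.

2

Lower bound: in the mode-1 unfolding of T (rows indexed by i, columns by (j,k)) the 2×2 minor on rows i ∈ {0, 1}, columns (j,k) ∈ {(0,0), (1,0)} is det [[0, 6], [9, -15]] = -54 ≠ 0, so that unfolding has rank ≥ 2 and hence rank(T) ≥ 2 (CP rank is at least every unfolding rank, though it can be larger).
Upper bound: with S_k = T[:,:,k], the two rank-1 terms a₁b₁ᵀ, a₂b₂ᵀ are the rank-1 members of the pencil x·S₀ + y·S₁.
The 2×2 minor of x·S₀ + y·S₁ on rows {0,1}, columns {0,1} is −54·x² + 54·y² = (-54)·(x − y)(x + y), vanishing at (x:y) = (1:1) and (1:-1).
M₁ = S₀ + S₁ = [[0, 12, 12], [0, -12, -12]] = 12·[1, -1][0, 1, 1]ᵀ and M₂ = S₀ − S₁ = [[0, 0, 0], [18, -18, -6]] = 6·[0, 1][3, -3, -1]ᵀ, so take a₁ = [1, -1], b₁ = [0, 1, 1], a₂ = [0, 1], b₂ = [3, -3, -1].
Each slice is an integer combination of E₁ = a₁b₁ᵀ and E₂ = a₂b₂ᵀ: S₀ = 6·E₁ + 3·E₂, S₁ = 6·E₁ − 3·E₂, S₂ = 2·E₁ + E₂; reading off coefficients, c₁ = [6, 6, 2] and c₂ = [3, -3, 1].
Hence T = [1, -1] ⊗ [0, 1, 1] ⊗ [6, 6, 2] + [0, 1] ⊗ [3, -3, -1] ⊗ [3, -3, 1], so rank(T) ≤ 2.
These bounds meet, so rank(T) = 2.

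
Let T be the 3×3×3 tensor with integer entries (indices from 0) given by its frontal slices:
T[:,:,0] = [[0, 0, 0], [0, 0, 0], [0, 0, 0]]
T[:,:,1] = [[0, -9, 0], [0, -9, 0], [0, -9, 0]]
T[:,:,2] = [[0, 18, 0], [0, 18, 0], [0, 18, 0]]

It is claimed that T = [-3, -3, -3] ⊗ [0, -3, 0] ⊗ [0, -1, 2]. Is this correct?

Reconstruct entrywise from the claimed factors. For example, T[0,2,2] = 0 and Σₗ aₗ[0]bₗ[2]cₗ[2] = (-3)·(0)·(2) = 0; checking all 27 entries, every one matches. The claim holds.

Yes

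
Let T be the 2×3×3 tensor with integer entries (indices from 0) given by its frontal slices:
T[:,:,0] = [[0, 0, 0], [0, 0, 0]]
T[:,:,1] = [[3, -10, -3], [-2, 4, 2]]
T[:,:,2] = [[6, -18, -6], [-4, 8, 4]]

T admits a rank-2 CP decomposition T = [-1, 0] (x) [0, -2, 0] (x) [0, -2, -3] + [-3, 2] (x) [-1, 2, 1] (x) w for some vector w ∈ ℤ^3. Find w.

Subtract the known terms from T to get the rank-1 residual R = [-3, 2] (x) [-1, 2, 1] (x) w, so R[i,j,k] = a[i]·b[j]·w[k]. Pick indices with nonzero a[0]·b[0] = (-3)·(-1) = 3. Only the fibre through (0,0,·) is needed: R[0,0,:] = T[0,0,:] − Σₗ aₗ[0]bₗ[0]cₗ = [0, 3, 6] − (-1)·(0)·[0, -2, -3] = [0, 3, 6]. Then w[k] = R[0,0,k] / 3 for each k, giving w = [0, 3, 6] / 3 = [0, 1, 2].

w = [0, 1, 2]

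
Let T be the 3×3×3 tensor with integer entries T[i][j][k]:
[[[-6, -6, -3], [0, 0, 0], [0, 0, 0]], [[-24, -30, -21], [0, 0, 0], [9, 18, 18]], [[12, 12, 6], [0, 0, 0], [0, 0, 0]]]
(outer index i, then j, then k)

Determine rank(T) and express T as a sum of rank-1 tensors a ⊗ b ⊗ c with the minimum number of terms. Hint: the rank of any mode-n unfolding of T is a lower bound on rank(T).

rank(T) = 2

Lower bound: in the mode-3 unfolding of T (rows indexed by k, columns by (i,j)) the 2×2 minor on rows k ∈ {0, 1}, columns (i,j) ∈ {(0,0), (1,0)} is det [[-6, -24], [-6, -30]] = 36 ≠ 0, so that unfolding has rank ≥ 2 and hence rank(T) ≥ 2 (CP rank is at least every unfolding rank, though it can be larger).
Upper bound: with S_k = T[:,:,k], the two rank-1 terms a₁b₁ᵀ, a₂b₂ᵀ are the rank-1 members of the pencil x·S₀ + y·S₁.
The 2×2 minor of x·S₀ + y·S₁ on rows {0,1}, columns {0,2} is −54·x² − 162·xy − 108·y² = (-54)·(x + 2·y)(x + y), vanishing at (x:y) = (2:-1) and (1:-1).
M₁ = 2·S₀ − S₁ = [[-6, 0, 0], [-18, 0, 0], [12, 0, 0]] = (-6)·(1, 3, -2)(1, 0, 0)ᵀ and M₂ = S₀ − S₁ = [[0, 0, 0], [6, 0, -9], [0, 0, 0]] = 3·(0, 1, 0)(2, 0, -3)ᵀ, so take a₁ = (1, 3, -2), b₁ = (1, 0, 0), a₂ = (0, 1, 0), b₂ = (2, 0, -3).
Each slice is an integer combination of E₁ = a₁b₁ᵀ and E₂ = a₂b₂ᵀ: S₀ = −6·E₁ − 3·E₂, S₁ = −6·E₁ − 6·E₂, S₂ = −3·E₁ − 6·E₂; reading off coefficients, c₁ = (-6, -6, -3) and c₂ = (-3, -6, -6).
Hence T = (1, 3, -2) ⊗ (1, 0, 0) ⊗ (-6, -6, -3) + (0, 1, 0) ⊗ (2, 0, -3) ⊗ (-3, -6, -6), so rank(T) ≤ 2.
These bounds meet, so rank(T) = 2.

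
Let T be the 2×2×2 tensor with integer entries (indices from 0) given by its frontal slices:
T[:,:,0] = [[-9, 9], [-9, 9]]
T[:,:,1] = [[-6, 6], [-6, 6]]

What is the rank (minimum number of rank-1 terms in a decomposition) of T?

Lower bound: T ≠ 0 (e.g. T[0,0,0] = -9), so rank(T) ≥ 1.
Upper bound: the mode-1 fibre T[:,0,0] = [-9, -9] gives a = [1, 1] (primitive direction); the mode-2 fibre T[0,:,0] = [-9, 9] gives b = [1, -1]; then c[k] = T[0,0,k] / (a[0]·b[0]) = [-9, -6] / 1 = [-9, -6].
Expanding [1, 1] ⊗ [1, -1] ⊗ [-9, -6] reproduces all 8 entries of T, so T = [1, 1] ⊗ [1, -1] ⊗ [-9, -6] and rank(T) ≤ 1.
These bounds meet, so rank(T) = 1.

1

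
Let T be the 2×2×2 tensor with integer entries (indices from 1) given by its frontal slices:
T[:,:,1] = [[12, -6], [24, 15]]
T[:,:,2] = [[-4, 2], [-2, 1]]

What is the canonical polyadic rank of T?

Lower bound: the mode-1 unfolding of T (rows indexed by i, columns by (j,k) = (1,1), (1,2), (2,1), (2,2)) is [[12, -4, -6, 2], [24, -2, 15, 1]].
There the 2×2 minor on rows i ∈ {1, 2}, columns (j,k) ∈ {(1,1), (1,2)} is det [[12, -4], [24, -2]] = 72 ≠ 0, so this unfolding has rank ≥ 2; CP rank is at least every unfolding rank, so rank(T) ≥ 2. (Unfolding ranks only ever bound the CP rank from below — rank(T) can be strictly larger than all of them — so the matching upper bound has to come from an explicit 2-term decomposition.)
Upper bound — finding two terms. Write S_k = T[:,:,k] for the frontal slices: S₁ = [[12, -6], [24, 15]], S₂ = [[-4, 2], [-2, 1]].
If T = a₁ ∘ b₁ ∘ c₁ + a₂ ∘ b₂ ∘ c₂ then each S_k = c₁[k]·a₁b₁ᵀ + c₂[k]·a₂b₂ᵀ. S₁ and S₂ are linearly independent, so a₁b₁ᵀ and a₂b₂ᵀ must span the same plane of matrices: they are the rank-1 matrices of the form x·S₁ + y·S₂.
det(x·S₁ + y·S₂) is 324·x² − 108·xy = 108·(3·x − y)(x), vanishing at (x:y) = (1:3) and (0:1).
M₁ = S₁ + 3·S₂ = [[0, 0], [18, 18]] = 18·[0, 1][1, 1]ᵀ and M₂ = S₂ = [[-4, 2], [-2, 1]] = −[2, 1][2, -1]ᵀ, so take a₁ = [0, 1], b₁ = [1, 1], a₂ = [2, 1], b₂ = [2, -1].
Each slice is an integer combination of E₁ = a₁b₁ᵀ and E₂ = a₂b₂ᵀ: S₁ = 18·E₁ + 3·E₂, S₂ = −E₂; reading off coefficients, c₁ = [18, 0] and c₂ = [3, -1].
Hence T = [0, 1] ∘ [1, 1] ∘ [18, 0] + [2, 1] ∘ [2, -1] ∘ [3, -1], so rank(T) ≤ 2.
These bounds meet, so rank(T) = 2.

2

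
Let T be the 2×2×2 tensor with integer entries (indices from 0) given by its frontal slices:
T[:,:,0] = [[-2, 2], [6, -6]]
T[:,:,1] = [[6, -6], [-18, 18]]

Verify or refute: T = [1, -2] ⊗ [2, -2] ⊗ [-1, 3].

Reconstruct entry (1,0,0) from the claimed factors: Σₗ aₗ[1]bₗ[0]cₗ[0] = (-2)·(2)·(-1) = 4, but T[1,0,0] = 6. The claim is false.

No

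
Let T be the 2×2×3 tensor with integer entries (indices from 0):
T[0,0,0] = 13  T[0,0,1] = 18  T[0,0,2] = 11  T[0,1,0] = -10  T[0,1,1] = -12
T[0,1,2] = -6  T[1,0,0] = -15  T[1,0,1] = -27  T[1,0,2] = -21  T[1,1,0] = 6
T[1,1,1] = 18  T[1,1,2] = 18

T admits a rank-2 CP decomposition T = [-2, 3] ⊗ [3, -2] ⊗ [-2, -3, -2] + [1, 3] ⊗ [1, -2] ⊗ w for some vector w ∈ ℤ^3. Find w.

Subtract the known terms from T to get the rank-1 residual R = [1, 3] ⊗ [1, -2] ⊗ w, so R[i,j,k] = a[i]·b[j]·w[k]. Pick indices with nonzero a[0]·b[0] = (1)·(1) = 1. Only the fibre through (0,0,·) is needed: R[0,0,:] = T[0,0,:] − Σₗ aₗ[0]bₗ[0]cₗ = [13, 18, 11] − (-2)·(3)·[-2, -3, -2] = [1, 0, -1]. Then w[k] = R[0,0,k] / 1 for each k, giving w = [1, 0, -1] / 1 = [1, 0, -1].

w = [1, 0, -1]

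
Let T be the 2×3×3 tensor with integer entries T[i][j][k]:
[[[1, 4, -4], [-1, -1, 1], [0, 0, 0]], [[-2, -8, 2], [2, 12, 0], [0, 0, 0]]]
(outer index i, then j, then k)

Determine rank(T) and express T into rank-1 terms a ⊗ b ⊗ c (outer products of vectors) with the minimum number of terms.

Lower bound: the mode-3 unfolding of T (rows indexed by k, columns by (i,j) = (0,0), (0,1), (0,2), (1,0), (1,1), (1,2)) is [[1, -1, 0, -2, 2, 0], [4, -1, 0, -8, 12, 0], [-4, 1, 0, 2, 0, 0]].
There the 3×3 minor on rows k ∈ {0, 1, 2}, columns (i,j) ∈ {(0,0), (0,1), (1,0)} is det [[1, -1, -2], [4, -1, -8], [-4, 1, 2]] = -18 ≠ 0, so this unfolding has rank ≥ 3; CP rank is at least every unfolding rank, so rank(T) ≥ 3. (This is only a lower bound: in general the CP rank may exceed every unfolding rank, so we still need to exhibit 3 rank-1 terms summing to T.)
Upper bound: T is a sum of 3 rank-1 terms, T = (0, 1) ⊗ (1, -2, 0) ⊗ (0, -4, -2) + (1, -2) ⊗ (1, -1, 0) ⊗ (1, 2, -2) + (1, 0) ⊗ (2, 1, 0) ⊗ (0, 1, -1) (written with every a and b primitive with positive leading entry and the scale carried by c; CP decompositions are not unique, and this one is verified by expanding entrywise), so rank(T) ≤ 3.
These bounds meet, so rank(T) = 3.
Check entry T[0,2,1] = 0: (0)·(0)·(-4) + (1)·(0)·(2) + (1)·(0)·(1) = 0.

rank(T) = 3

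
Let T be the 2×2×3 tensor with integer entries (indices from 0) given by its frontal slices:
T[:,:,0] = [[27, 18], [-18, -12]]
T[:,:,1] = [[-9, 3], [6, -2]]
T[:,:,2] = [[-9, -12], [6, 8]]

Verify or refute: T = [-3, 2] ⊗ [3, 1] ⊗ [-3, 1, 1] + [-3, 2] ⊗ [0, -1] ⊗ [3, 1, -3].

No

Reconstruct entry (0,1,1) from the claimed factors: Σₗ aₗ[0]bₗ[1]cₗ[1] = (-3)·(1)·(1) + (-3)·(-1)·(1) = 0, but T[0,1,1] = 3. The claim is false.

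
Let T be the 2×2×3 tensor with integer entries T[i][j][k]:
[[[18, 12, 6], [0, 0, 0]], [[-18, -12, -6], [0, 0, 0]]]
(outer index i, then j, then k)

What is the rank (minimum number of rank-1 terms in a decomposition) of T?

Lower bound: T ≠ 0 (e.g. T[0,0,0] = 18), so rank(T) ≥ 1.
Upper bound: the mode-1 fibre T[:,0,0] = [18, -18] gives a = [1, -1] (primitive direction); the mode-2 fibre T[0,:,0] = [18, 0] gives b = [1, 0]; then c[k] = T[0,0,k] / (a[0]·b[0]) = [18, 12, 6] / 1 = [18, 12, 6].
Expanding [1, -1] ⊗ [1, 0] ⊗ [18, 12, 6] reproduces all 12 entries of T, so T = [1, -1] ⊗ [1, 0] ⊗ [18, 12, 6] and rank(T) ≤ 1.
These bounds meet, so rank(T) = 1.

1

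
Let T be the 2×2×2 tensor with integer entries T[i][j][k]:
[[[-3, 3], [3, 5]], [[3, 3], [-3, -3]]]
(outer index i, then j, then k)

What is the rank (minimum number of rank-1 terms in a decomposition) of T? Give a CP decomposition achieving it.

Lower bound: the mode-2 unfolding of T (rows indexed by j, columns by (i,k) = (0,0), (0,1), (1,0), (1,1)) is [[-3, 3, 3, 3], [3, 5, -3, -3]].
There the 2×2 minor on rows j ∈ {0, 1}, columns (i,k) ∈ {(0,0), (0,1)} is det [[-3, 3], [3, 5]] = -24 ≠ 0, so this unfolding has rank ≥ 2; CP rank is at least every unfolding rank, so rank(T) ≥ 2. (This is only a lower bound: in general the CP rank may exceed every unfolding rank, so we still need to exhibit 2 rank-1 terms summing to T.)
Upper bound — finding two terms. Write S_k = T[:,:,k] for the frontal slices: S₀ = [[-3, 3], [3, -3]], S₁ = [[3, 5], [3, -3]].
If T = a₁ (x) b₁ (x) c₁ + a₂ (x) b₂ (x) c₂ then each S_k = c₁[k]·a₁b₁ᵀ + c₂[k]·a₂b₂ᵀ. S₀ and S₁ are linearly independent, so a₁b₁ᵀ and a₂b₂ᵀ must span the same plane of matrices: they are the rank-1 matrices of the form x·S₀ + y·S₁.
det(x·S₀ + y·S₁) is −24·xy − 24·y² = (-24)·(y)(x + y), vanishing at (x:y) = (1:0) and (1:-1).
M₁ = S₀ = [[-3, 3], [3, -3]] = (-3)·[1, -1][1, -1]ᵀ and M₂ = S₀ − S₁ = [[-6, -2], [0, 0]] = (-2)·[1, 0][3, 1]ᵀ, so take a₁ = [1, -1], b₁ = [1, -1], a₂ = [1, 0], b₂ = [3, 1].
Each slice is an integer combination of E₁ = a₁b₁ᵀ and E₂ = a₂b₂ᵀ: S₀ = −3·E₁, S₁ = −3·E₁ + 2·E₂; reading off coefficients, c₁ = [-3, -3] and c₂ = [0, 2].
Hence T = [1, -1] (x) [1, -1] (x) [-3, -3] + [1, 0] (x) [3, 1] (x) [0, 2], so rank(T) ≤ 2.
These bounds meet, so rank(T) = 2.

rank(T) = 2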